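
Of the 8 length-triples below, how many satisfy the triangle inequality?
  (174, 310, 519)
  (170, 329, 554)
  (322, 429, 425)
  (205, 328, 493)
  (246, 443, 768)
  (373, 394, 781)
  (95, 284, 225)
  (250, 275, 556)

3

(174,310,519): 174+310 ≤ 519 → not valid
(170,329,554): 170+329 ≤ 554 → not valid
(322,425,429): 322+425 > 429 → valid
(205,328,493): 205+328 > 493 → valid
(246,443,768): 246+443 ≤ 768 → not valid
(373,394,781): 373+394 ≤ 781 → not valid
(95,225,284): 95+225 > 284 → valid
(250,275,556): 250+275 ≤ 556 → not valid
3 of the 8 triples form a triangle.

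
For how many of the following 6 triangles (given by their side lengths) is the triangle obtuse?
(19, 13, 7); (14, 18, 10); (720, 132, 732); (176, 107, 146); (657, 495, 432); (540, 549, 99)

2

(19,13,7): 7²+13² = 218 < 361 = 19² → obtuse
(14,18,10): 10²+14² = 296 < 324 = 18² → obtuse
(720,132,732): 132²+720² = 535824 = 732² → right
(176,107,146): 107²+146² = 32765 > 30976 = 176² → acute
(657,495,432): 432²+495² = 431649 = 657² → right
(540,549,99): 99²+540² = 301401 = 549² → right
2 of the 6 are obtuse.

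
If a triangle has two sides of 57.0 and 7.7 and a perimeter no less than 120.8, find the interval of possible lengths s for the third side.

Triangle inequality alone gives 49.3 < s < 64.7.
The perimeter condition gives s ≥ 120.8 − 57.0 − 7.7 = 56.1.
Intersecting the two: 56.1 ≤ s < 64.7.

56.1 ≤ s < 64.7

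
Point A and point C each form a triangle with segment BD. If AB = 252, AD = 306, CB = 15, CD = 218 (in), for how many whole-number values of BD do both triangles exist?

From triangle ABD: 54 < BD < 558.
From triangle CBD: 203 < BD < 233.
Intersection: 203 < BD < 233, so integers 204 through 232: 29 values.

29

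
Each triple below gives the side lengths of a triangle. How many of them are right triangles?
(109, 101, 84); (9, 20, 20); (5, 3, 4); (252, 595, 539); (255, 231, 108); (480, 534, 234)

(109,101,84): 84²+101² = 17257 > 11881 = 109² → acute
(9,20,20): 9²+20² = 481 > 400 = 20² → acute
(5,3,4): 3²+4² = 25 = 5² → right
(252,595,539): 252²+539² = 354025 = 595² → right
(255,231,108): 108²+231² = 65025 = 255² → right
(480,534,234): 234²+480² = 285156 = 534² → right
4 of the 6 are right.

4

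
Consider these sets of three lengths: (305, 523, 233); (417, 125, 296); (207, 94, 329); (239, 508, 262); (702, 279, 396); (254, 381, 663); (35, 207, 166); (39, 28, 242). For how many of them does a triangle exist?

(233,305,523): 233+305 > 523 → valid
(125,296,417): 125+296 > 417 → valid
(94,207,329): 94+207 ≤ 329 → not valid
(239,262,508): 239+262 ≤ 508 → not valid
(279,396,702): 279+396 ≤ 702 → not valid
(254,381,663): 254+381 ≤ 663 → not valid
(35,166,207): 35+166 ≤ 207 → not valid
(28,39,242): 28+39 ≤ 242 → not valid
2 of the 8 triples form a triangle.

2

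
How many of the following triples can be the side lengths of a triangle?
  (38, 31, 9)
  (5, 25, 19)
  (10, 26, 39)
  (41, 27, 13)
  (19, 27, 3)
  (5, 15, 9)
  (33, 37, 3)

1

(9,31,38): 9+31 > 38 → valid
(5,19,25): 5+19 ≤ 25 → not valid
(10,26,39): 10+26 ≤ 39 → not valid
(13,27,41): 13+27 ≤ 41 → not valid
(3,19,27): 3+19 ≤ 27 → not valid
(5,9,15): 5+9 ≤ 15 → not valid
(3,33,37): 3+33 ≤ 37 → not valid
1 of the 7 triples forms a triangle.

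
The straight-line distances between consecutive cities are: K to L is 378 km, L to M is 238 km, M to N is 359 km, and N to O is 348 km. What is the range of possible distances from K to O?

The maximum is all hops collinear in one direction: 378 + 238 + 359 + 348 = 1323.
The longest hop is 378; the others sum to 945. Since 378 ≤ 945, the path can fold back on itself completely, so the minimum distance is 0.

0 ≤ KO ≤ 1323 km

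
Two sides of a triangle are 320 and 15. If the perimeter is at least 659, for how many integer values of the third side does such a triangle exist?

Triangle inequality: 305 < x < 335. Perimeter ≥ 659 gives x ≥ 659 − 320 − 15 = 324.
So 324 ≤ x < 335; integers 324 through 334: 11 values.

11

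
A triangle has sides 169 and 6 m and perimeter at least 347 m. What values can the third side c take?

Triangle inequality alone gives 163 < c < 175.
The perimeter condition gives c ≥ 347 − 169 − 6 = 172.
Intersecting the two: 172 ≤ c < 175.

172 ≤ c < 175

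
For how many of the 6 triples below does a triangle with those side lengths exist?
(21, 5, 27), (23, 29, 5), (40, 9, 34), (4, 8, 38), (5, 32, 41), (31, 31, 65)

(5,21,27): 5+21 ≤ 27 → not valid
(5,23,29): 5+23 ≤ 29 → not valid
(9,34,40): 9+34 > 40 → valid
(4,8,38): 4+8 ≤ 38 → not valid
(5,32,41): 5+32 ≤ 41 → not valid
(31,31,65): 31+31 ≤ 65 → not valid
1 of the 6 triples forms a triangle.

1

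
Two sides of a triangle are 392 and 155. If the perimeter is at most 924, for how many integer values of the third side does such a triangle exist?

140

Triangle inequality: 237 < x < 547. Perimeter ≤ 924 gives x ≤ 924 − 392 − 155 = 377.
So 237 < x ≤ 377; integers 238 through 377: 140 values.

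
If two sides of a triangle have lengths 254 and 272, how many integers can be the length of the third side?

507

The third side lies in the open interval (18, 526).
Integers from 19 to 525 inclusive: 525 − 19 + 1 = 507.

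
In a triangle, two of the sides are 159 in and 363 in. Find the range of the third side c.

By the triangle inequality, c must be less than 159 + 363 = 522 and greater than |159 − 363| = 204.

204 < c < 522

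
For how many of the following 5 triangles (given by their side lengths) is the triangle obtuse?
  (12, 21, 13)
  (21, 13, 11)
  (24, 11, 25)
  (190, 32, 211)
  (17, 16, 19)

3

(12,21,13): 12²+13² = 313 < 441 = 21² → obtuse
(21,13,11): 11²+13² = 290 < 441 = 21² → obtuse
(24,11,25): 11²+24² = 697 > 625 = 25² → acute
(190,32,211): 32²+190² = 37124 < 44521 = 211² → obtuse
(17,16,19): 16²+17² = 545 > 361 = 19² → acute
3 of the 5 are obtuse.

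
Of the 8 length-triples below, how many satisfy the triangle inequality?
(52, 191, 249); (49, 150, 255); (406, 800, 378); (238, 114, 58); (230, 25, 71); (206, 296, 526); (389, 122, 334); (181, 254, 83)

(52,191,249): 52+191 ≤ 249 → not valid
(49,150,255): 49+150 ≤ 255 → not valid
(378,406,800): 378+406 ≤ 800 → not valid
(58,114,238): 58+114 ≤ 238 → not valid
(25,71,230): 25+71 ≤ 230 → not valid
(206,296,526): 206+296 ≤ 526 → not valid
(122,334,389): 122+334 > 389 → valid
(83,181,254): 83+181 > 254 → valid
2 of the 8 triples form a triangle.

2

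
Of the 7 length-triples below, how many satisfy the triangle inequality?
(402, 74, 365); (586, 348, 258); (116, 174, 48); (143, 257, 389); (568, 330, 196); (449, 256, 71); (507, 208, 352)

(74,365,402): 74+365 > 402 → valid
(258,348,586): 258+348 > 586 → valid
(48,116,174): 48+116 ≤ 174 → not valid
(143,257,389): 143+257 > 389 → valid
(196,330,568): 196+330 ≤ 568 → not valid
(71,256,449): 71+256 ≤ 449 → not valid
(208,352,507): 208+352 > 507 → valid
4 of the 7 triples form a triangle.

4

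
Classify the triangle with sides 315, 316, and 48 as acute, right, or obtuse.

acute

Compare the square of the longest side to the sum of squares of the other two: 48² + 315² = 101529 > 99856 = 316².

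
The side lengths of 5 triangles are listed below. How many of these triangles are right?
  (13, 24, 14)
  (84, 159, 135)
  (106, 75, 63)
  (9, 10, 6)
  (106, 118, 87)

1

(13,24,14): 13²+14² = 365 < 576 = 24² → obtuse
(84,159,135): 84²+135² = 25281 = 159² → right
(106,75,63): 63²+75² = 9594 < 11236 = 106² → obtuse
(9,10,6): 6²+9² = 117 > 100 = 10² → acute
(106,118,87): 87²+106² = 18805 > 13924 = 118² → acute
1 of the 5 is right.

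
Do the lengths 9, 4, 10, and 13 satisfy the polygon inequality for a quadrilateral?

A quadrilateral exists iff every side is shorter than the sum of the others — equivalently, the longest side is less than the sum of the rest.
Longest side 13 < 23 (sum of the remaining 3), so yes.

Yes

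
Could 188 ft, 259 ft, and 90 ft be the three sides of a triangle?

The longest side is 259, and the other two sum to 278.
Since 278 > 259, the triangle inequality holds.

Yes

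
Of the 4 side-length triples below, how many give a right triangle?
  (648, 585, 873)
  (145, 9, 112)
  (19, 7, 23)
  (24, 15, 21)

(648,585,873): 585²+648² = 762129 = 873² → right
(145,9,112): 9+112 ≤ 145, not a triangle
(19,7,23): 7²+19² = 410 < 529 = 23² → obtuse
(24,15,21): 15²+21² = 666 > 576 = 24² → acute
1 of the 4 is right.

1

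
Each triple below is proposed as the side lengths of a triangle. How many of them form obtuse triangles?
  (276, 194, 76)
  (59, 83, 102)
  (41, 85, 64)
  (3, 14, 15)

(276,194,76): 76+194 ≤ 276, not a triangle
(59,83,102): 59²+83² = 10370 < 10404 = 102² → obtuse
(41,85,64): 41²+64² = 5777 < 7225 = 85² → obtuse
(3,14,15): 3²+14² = 205 < 225 = 15² → obtuse
3 of the 4 are obtuse.

3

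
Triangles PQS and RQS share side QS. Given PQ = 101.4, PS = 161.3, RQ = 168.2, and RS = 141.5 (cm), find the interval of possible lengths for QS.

From triangle PQS: |101.4 − 161.3| < QS < 101.4 + 161.3, i.e. 59.9 < QS < 262.7.
From triangle RQS: 26.7 < QS < 309.7.
Both must hold, so QS lies in the intersection.

59.9 < QS < 262.7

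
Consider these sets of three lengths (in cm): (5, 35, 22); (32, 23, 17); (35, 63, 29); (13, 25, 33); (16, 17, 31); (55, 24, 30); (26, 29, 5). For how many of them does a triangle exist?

(5,22,35): 5+22 ≤ 35 → not valid
(17,23,32): 17+23 > 32 → valid
(29,35,63): 29+35 > 63 → valid
(13,25,33): 13+25 > 33 → valid
(16,17,31): 16+17 > 31 → valid
(24,30,55): 24+30 ≤ 55 → not valid
(5,26,29): 5+26 > 29 → valid
5 of the 7 triples form a triangle.

5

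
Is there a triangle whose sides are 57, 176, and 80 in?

The longest side is 176, but the other two sum to only 137.
137 < 176, so the triangle inequality fails.

No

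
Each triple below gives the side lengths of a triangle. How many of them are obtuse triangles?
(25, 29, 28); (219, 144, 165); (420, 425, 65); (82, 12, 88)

1

(25,29,28): 25²+28² = 1409 > 841 = 29² → acute
(219,144,165): 144²+165² = 47961 = 219² → right
(420,425,65): 65²+420² = 180625 = 425² → right
(82,12,88): 12²+82² = 6868 < 7744 = 88² → obtuse
1 of the 4 is obtuse.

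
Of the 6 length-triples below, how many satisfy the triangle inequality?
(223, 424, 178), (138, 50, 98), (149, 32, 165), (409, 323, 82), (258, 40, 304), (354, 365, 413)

(178,223,424): 178+223 ≤ 424 → not valid
(50,98,138): 50+98 > 138 → valid
(32,149,165): 32+149 > 165 → valid
(82,323,409): 82+323 ≤ 409 → not valid
(40,258,304): 40+258 ≤ 304 → not valid
(354,365,413): 354+365 > 413 → valid
3 of the 6 triples form a triangle.

3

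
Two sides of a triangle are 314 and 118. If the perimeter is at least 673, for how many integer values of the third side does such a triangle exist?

Triangle inequality: 196 < x < 432. Perimeter ≥ 673 gives x ≥ 673 − 314 − 118 = 241.
So 241 ≤ x < 432; integers 241 through 431: 191 values.

191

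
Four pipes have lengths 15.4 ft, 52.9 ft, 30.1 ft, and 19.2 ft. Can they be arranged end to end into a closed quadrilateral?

Yes

A quadrilateral exists iff every side is shorter than the sum of the others — equivalently, the longest side is less than the sum of the rest.
Longest side 52.9 < 64.7 (sum of the remaining 3), so yes.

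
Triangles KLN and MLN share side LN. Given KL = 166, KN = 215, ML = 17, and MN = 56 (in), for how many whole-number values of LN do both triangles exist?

From triangle KLN: 49 < LN < 381.
From triangle MLN: 39 < LN < 73.
Intersection: 49 < LN < 73, so integers 50 through 72: 23 values.

23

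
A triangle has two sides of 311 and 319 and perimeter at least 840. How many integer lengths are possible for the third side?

Triangle inequality: 8 < x < 630. Perimeter ≥ 840 gives x ≥ 840 − 311 − 319 = 210.
So 210 ≤ x < 630; integers 210 through 629: 420 values.

420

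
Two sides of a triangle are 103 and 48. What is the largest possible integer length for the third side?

The third side must be strictly less than 103 + 48 = 151.
The largest integer below 151 is 150.

150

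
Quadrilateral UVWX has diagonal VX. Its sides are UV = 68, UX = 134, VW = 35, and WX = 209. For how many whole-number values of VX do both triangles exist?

27

From triangle UVX: 66 < VX < 202.
From triangle WVX: 174 < VX < 244.
Intersection: 174 < VX < 202, so integers 175 through 201: 27 values.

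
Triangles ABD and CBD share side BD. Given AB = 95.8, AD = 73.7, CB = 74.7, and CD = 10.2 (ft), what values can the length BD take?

From triangle ABD: |95.8 − 73.7| < BD < 95.8 + 73.7, i.e. 22.1 < BD < 169.5.
From triangle CBD: 64.5 < BD < 84.9.
Both must hold, so BD lies in the intersection.

64.5 < BD < 84.9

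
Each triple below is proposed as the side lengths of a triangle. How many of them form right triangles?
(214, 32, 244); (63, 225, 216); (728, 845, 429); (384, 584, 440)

3

(214,32,244): 32²+214² = 46820 < 59536 = 244² → obtuse
(63,225,216): 63²+216² = 50625 = 225² → right
(728,845,429): 429²+728² = 714025 = 845² → right
(384,584,440): 384²+440² = 341056 = 584² → right
3 of the 4 are right.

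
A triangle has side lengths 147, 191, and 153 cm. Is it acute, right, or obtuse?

Compare the square of the longest side to the sum of squares of the other two: 147² + 153² = 45018 > 36481 = 191².

acute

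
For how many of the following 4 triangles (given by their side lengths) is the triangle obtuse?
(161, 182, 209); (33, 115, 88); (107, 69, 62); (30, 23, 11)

(161,182,209): 161²+182² = 59045 > 43681 = 209² → acute
(33,115,88): 33²+88² = 8833 < 13225 = 115² → obtuse
(107,69,62): 62²+69² = 8605 < 11449 = 107² → obtuse
(30,23,11): 11²+23² = 650 < 900 = 30² → obtuse
3 of the 4 are obtuse.

3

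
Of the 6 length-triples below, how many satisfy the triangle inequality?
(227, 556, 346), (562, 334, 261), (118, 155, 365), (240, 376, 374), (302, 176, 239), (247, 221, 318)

(227,346,556): 227+346 > 556 → valid
(261,334,562): 261+334 > 562 → valid
(118,155,365): 118+155 ≤ 365 → not valid
(240,374,376): 240+374 > 376 → valid
(176,239,302): 176+239 > 302 → valid
(221,247,318): 221+247 > 318 → valid
5 of the 6 triples form a triangle.

5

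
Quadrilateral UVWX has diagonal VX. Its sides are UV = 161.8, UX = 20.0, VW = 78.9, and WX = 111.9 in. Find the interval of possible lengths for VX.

From triangle UVX: |161.8 − 20.0| < VX < 161.8 + 20.0, i.e. 141.8 < VX < 181.8.
From triangle WVX: 33.0 < VX < 190.8.
Both must hold, so VX lies in the intersection.

141.8 < VX < 181.8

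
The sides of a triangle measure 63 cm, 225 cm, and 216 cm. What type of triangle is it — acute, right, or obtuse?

Compare the square of the longest side to the sum of squares of the other two: 63² + 216² = 50625 = 225².

right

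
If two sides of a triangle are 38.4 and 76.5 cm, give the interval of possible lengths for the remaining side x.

38.1 < x < 114.9 (cm)

By the triangle inequality, x must be less than 38.4 + 76.5 = 114.9 and greater than |38.4 − 76.5| = 38.1.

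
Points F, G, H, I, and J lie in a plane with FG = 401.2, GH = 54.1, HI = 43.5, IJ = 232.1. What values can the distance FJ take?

The maximum is all hops collinear in one direction: 401.2 + 54.1 + 43.5 + 232.1 = 730.9.
The longest hop is 401.2; the others sum to 329.7. Folding the others back against it leaves at least 401.2 − 329.7 = 71.5.

71.5 ≤ FJ ≤ 730.9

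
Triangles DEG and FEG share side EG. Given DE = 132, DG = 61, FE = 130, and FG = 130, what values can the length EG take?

71 < EG < 193

From triangle DEG: |132 − 61| < EG < 132 + 61, i.e. 71 < EG < 193.
From triangle FEG: 0 < EG < 260.
Both must hold, so EG lies in the intersection.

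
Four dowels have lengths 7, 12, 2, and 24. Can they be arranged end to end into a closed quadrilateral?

For a quadrilateral, each side must be shorter than the sum of the others.
Here the longest side is 24, but the remaining 3 sides sum to only 21.

No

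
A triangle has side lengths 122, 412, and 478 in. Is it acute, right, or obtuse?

Compare the square of the longest side to the sum of squares of the other two: 122² + 412² = 184628 < 228484 = 478².

obtuse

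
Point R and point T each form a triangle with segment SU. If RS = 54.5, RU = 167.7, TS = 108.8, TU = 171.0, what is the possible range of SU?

From triangle RSU: |54.5 − 167.7| < SU < 54.5 + 167.7, i.e. 113.2 < SU < 222.2.
From triangle TSU: 62.2 < SU < 279.8.
Both must hold, so SU lies in the intersection.

113.2 < SU < 222.2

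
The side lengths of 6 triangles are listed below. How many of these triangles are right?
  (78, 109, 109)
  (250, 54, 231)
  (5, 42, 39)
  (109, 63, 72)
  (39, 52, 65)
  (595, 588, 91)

(78,109,109): 78²+109² = 17965 > 11881 = 109² → acute
(250,54,231): 54²+231² = 56277 < 62500 = 250² → obtuse
(5,42,39): 5²+39² = 1546 < 1764 = 42² → obtuse
(109,63,72): 63²+72² = 9153 < 11881 = 109² → obtuse
(39,52,65): 39²+52² = 4225 = 65² → right
(595,588,91): 91²+588² = 354025 = 595² → right
2 of the 6 are right.

2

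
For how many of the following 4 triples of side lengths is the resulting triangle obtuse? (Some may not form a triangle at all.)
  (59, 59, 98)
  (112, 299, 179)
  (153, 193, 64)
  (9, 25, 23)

3

(59,59,98): 59²+59² = 6962 < 9604 = 98² → obtuse
(112,299,179): 112+179 ≤ 299, not a triangle
(153,193,64): 64²+153² = 27505 < 37249 = 193² → obtuse
(9,25,23): 9²+23² = 610 < 625 = 25² → obtuse
3 of the 4 are obtuse.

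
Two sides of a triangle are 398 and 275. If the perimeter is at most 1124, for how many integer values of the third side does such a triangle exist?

328

Triangle inequality: 123 < x < 673. Perimeter ≤ 1124 gives x ≤ 1124 − 398 − 275 = 451.
So 123 < x ≤ 451; integers 124 through 451: 328 values.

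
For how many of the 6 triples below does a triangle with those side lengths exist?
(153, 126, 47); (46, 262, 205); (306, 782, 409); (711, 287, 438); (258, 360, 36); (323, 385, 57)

2

(47,126,153): 47+126 > 153 → valid
(46,205,262): 46+205 ≤ 262 → not valid
(306,409,782): 306+409 ≤ 782 → not valid
(287,438,711): 287+438 > 711 → valid
(36,258,360): 36+258 ≤ 360 → not valid
(57,323,385): 57+323 ≤ 385 → not valid
2 of the 6 triples form a triangle.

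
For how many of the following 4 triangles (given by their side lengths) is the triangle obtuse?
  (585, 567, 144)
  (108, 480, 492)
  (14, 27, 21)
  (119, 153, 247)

2

(585,567,144): 144²+567² = 342225 = 585² → right
(108,480,492): 108²+480² = 242064 = 492² → right
(14,27,21): 14²+21² = 637 < 729 = 27² → obtuse
(119,153,247): 119²+153² = 37570 < 61009 = 247² → obtuse
2 of the 4 are obtuse.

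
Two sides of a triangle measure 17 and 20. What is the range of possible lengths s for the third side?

By the triangle inequality, s must be less than 17 + 20 = 37 and greater than |17 − 20| = 3.

3 < s < 37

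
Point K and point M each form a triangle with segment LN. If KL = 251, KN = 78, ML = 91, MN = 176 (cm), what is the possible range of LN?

173 < LN < 267

From triangle KLN: |251 − 78| < LN < 251 + 78, i.e. 173 < LN < 329.
From triangle MLN: 85 < LN < 267.
Both must hold, so LN lies in the intersection.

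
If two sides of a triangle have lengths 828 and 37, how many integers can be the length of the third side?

The third side lies in the open interval (791, 865).
Integers from 792 to 864 inclusive: 864 − 792 + 1 = 73.

73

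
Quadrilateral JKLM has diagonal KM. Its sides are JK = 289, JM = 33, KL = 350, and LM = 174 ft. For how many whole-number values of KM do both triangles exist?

From triangle JKM: 256 < KM < 322.
From triangle LKM: 176 < KM < 524.
Intersection: 256 < KM < 322, so integers 257 through 321: 65 values.

65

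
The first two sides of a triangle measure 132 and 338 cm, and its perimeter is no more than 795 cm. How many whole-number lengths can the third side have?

119

Triangle inequality: 206 < x < 470. Perimeter ≤ 795 gives x ≤ 795 − 132 − 338 = 325.
So 206 < x ≤ 325; integers 207 through 325: 119 values.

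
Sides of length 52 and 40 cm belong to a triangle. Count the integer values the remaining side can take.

79

The third side lies in the open interval (12, 92).
Integers from 13 to 91 inclusive: 91 − 13 + 1 = 79.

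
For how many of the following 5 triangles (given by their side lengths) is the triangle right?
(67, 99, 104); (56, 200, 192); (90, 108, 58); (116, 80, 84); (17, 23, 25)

2

(67,99,104): 67²+99² = 14290 > 10816 = 104² → acute
(56,200,192): 56²+192² = 40000 = 200² → right
(90,108,58): 58²+90² = 11464 < 11664 = 108² → obtuse
(116,80,84): 80²+84² = 13456 = 116² → right
(17,23,25): 17²+23² = 818 > 625 = 25² → acute
2 of the 5 are right.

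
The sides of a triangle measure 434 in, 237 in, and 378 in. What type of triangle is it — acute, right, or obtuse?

acute

Compare the square of the longest side to the sum of squares of the other two: 237² + 378² = 199053 > 188356 = 434².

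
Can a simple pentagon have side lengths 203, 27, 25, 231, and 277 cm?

Yes

A pentagon exists iff every side is shorter than the sum of the others — equivalently, the longest side is less than the sum of the rest.
Longest side 277 < 486 (sum of the remaining 4), so yes.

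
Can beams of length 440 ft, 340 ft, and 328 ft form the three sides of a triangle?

The longest side is 440, and the other two sum to 668.
Since 668 > 440, the triangle inequality holds.

Yes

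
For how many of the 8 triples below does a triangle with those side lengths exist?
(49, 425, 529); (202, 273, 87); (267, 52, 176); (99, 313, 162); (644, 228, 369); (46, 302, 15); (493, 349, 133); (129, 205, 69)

(49,425,529): 49+425 ≤ 529 → not valid
(87,202,273): 87+202 > 273 → valid
(52,176,267): 52+176 ≤ 267 → not valid
(99,162,313): 99+162 ≤ 313 → not valid
(228,369,644): 228+369 ≤ 644 → not valid
(15,46,302): 15+46 ≤ 302 → not valid
(133,349,493): 133+349 ≤ 493 → not valid
(69,129,205): 69+129 ≤ 205 → not valid
1 of the 8 triples forms a triangle.

1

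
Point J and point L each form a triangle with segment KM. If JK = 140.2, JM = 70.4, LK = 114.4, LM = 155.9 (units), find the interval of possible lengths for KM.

From triangle JKM: |140.2 − 70.4| < KM < 140.2 + 70.4, i.e. 69.8 < KM < 210.6.
From triangle LKM: 41.5 < KM < 270.3.
Both must hold, so KM lies in the intersection.

69.8 < KM < 210.6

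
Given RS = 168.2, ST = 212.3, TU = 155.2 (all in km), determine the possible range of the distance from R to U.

The maximum is all hops collinear in one direction: 168.2 + 212.3 + 155.2 = 535.7.
The longest hop is 212.3; the others sum to 323.4. Since 212.3 ≤ 323.4, the path can fold back on itself completely, so the minimum distance is 0.

0 ≤ RU ≤ 535.7 km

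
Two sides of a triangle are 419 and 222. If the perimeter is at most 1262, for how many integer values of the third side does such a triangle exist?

Triangle inequality: 197 < x < 641. Perimeter ≤ 1262 gives x ≤ 1262 − 419 − 222 = 621.
So 197 < x ≤ 621; integers 198 through 621: 424 values.

424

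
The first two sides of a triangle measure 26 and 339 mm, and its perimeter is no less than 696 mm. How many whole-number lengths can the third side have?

34

Triangle inequality: 313 < x < 365. Perimeter ≥ 696 gives x ≥ 696 − 26 − 339 = 331.
So 331 ≤ x < 365; integers 331 through 364: 34 values.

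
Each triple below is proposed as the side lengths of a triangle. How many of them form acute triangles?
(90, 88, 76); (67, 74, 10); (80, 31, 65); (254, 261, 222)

(90,88,76): 76²+88² = 13520 > 8100 = 90² → acute
(67,74,10): 10²+67² = 4589 < 5476 = 74² → obtuse
(80,31,65): 31²+65² = 5186 < 6400 = 80² → obtuse
(254,261,222): 222²+254² = 113800 > 68121 = 261² → acute
2 of the 4 are acute.

2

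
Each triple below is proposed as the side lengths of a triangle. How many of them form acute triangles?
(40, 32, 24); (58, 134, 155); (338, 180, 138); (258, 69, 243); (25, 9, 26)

(40,32,24): 24²+32² = 1600 = 40² → right
(58,134,155): 58²+134² = 21320 < 24025 = 155² → obtuse
(338,180,138): 138+180 ≤ 338, not a triangle
(258,69,243): 69²+243² = 63810 < 66564 = 258² → obtuse
(25,9,26): 9²+25² = 706 > 676 = 26² → acute
1 of the 5 is acute.

1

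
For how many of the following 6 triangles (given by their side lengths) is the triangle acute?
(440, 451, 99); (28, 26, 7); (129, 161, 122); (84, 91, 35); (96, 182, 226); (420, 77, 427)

1

(440,451,99): 99²+440² = 203401 = 451² → right
(28,26,7): 7²+26² = 725 < 784 = 28² → obtuse
(129,161,122): 122²+129² = 31525 > 25921 = 161² → acute
(84,91,35): 35²+84² = 8281 = 91² → right
(96,182,226): 96²+182² = 42340 < 51076 = 226² → obtuse
(420,77,427): 77²+420² = 182329 = 427² → right
1 of the 6 is acute.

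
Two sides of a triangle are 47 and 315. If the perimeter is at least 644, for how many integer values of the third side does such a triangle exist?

80

Triangle inequality: 268 < x < 362. Perimeter ≥ 644 gives x ≥ 644 − 47 − 315 = 282.
So 282 ≤ x < 362; integers 282 through 361: 80 values.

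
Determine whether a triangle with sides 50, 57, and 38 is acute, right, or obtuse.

Compare the square of the longest side to the sum of squares of the other two: 38² + 50² = 3944 > 3249 = 57².

acute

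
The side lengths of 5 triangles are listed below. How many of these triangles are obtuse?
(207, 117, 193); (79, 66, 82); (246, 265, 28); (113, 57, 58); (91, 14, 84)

3

(207,117,193): 117²+193² = 50938 > 42849 = 207² → acute
(79,66,82): 66²+79² = 10597 > 6724 = 82² → acute
(246,265,28): 28²+246² = 61300 < 70225 = 265² → obtuse
(113,57,58): 57²+58² = 6613 < 12769 = 113² → obtuse
(91,14,84): 14²+84² = 7252 < 8281 = 91² → obtuse
3 of the 5 are obtuse.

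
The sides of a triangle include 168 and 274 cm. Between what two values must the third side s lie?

106 < s < 442 (cm)

By the triangle inequality, s must be less than 168 + 274 = 442 and greater than |168 − 274| = 106.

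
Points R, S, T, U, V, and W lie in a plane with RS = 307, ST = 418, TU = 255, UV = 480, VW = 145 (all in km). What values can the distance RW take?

0 ≤ RW ≤ 1605 km

The maximum is all hops collinear in one direction: 307 + 418 + 255 + 480 + 145 = 1605.
The longest hop is 480; the others sum to 1125. Since 480 ≤ 1125, the path can fold back on itself completely, so the minimum distance is 0.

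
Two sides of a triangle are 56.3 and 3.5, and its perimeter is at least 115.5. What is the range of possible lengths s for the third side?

Triangle inequality alone gives 52.8 < s < 59.8.
The perimeter condition gives s ≥ 115.5 − 56.3 − 3.5 = 55.7.
Intersecting the two: 55.7 ≤ s < 59.8.

55.7 ≤ s < 59.8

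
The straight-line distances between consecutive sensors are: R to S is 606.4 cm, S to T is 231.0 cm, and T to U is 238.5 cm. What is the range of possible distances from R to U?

136.9 ≤ RU ≤ 1075.9 cm

The maximum is all hops collinear in one direction: 606.4 + 231.0 + 238.5 = 1075.9.
The longest hop is 606.4; the others sum to 469.5. Folding the others back against it leaves at least 606.4 − 469.5 = 136.9.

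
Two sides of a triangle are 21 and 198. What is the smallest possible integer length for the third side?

The third side must be strictly greater than |21 − 198| = 177.
The smallest integer above 177 is 178.

178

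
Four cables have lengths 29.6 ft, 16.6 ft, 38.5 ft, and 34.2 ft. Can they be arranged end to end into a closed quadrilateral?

Yes

A quadrilateral exists iff every side is shorter than the sum of the others — equivalently, the longest side is less than the sum of the rest.
Longest side 38.5 < 80.4 (sum of the remaining 3), so yes.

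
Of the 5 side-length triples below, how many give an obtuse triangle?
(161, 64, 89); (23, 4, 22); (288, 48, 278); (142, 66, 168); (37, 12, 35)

(161,64,89): 64+89 ≤ 161, not a triangle
(23,4,22): 4²+22² = 500 < 529 = 23² → obtuse
(288,48,278): 48²+278² = 79588 < 82944 = 288² → obtuse
(142,66,168): 66²+142² = 24520 < 28224 = 168² → obtuse
(37,12,35): 12²+35² = 1369 = 37² → right
3 of the 5 are obtuse.

3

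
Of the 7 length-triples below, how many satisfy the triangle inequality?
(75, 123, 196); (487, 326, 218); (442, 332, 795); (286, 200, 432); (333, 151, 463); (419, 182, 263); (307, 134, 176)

(75,123,196): 75+123 > 196 → valid
(218,326,487): 218+326 > 487 → valid
(332,442,795): 332+442 ≤ 795 → not valid
(200,286,432): 200+286 > 432 → valid
(151,333,463): 151+333 > 463 → valid
(182,263,419): 182+263 > 419 → valid
(134,176,307): 134+176 > 307 → valid
6 of the 7 triples form a triangle.

6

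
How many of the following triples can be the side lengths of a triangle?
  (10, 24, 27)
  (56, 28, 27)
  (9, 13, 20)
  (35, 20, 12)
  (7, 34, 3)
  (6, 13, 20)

(10,24,27): 10+24 > 27 → valid
(27,28,56): 27+28 ≤ 56 → not valid
(9,13,20): 9+13 > 20 → valid
(12,20,35): 12+20 ≤ 35 → not valid
(3,7,34): 3+7 ≤ 34 → not valid
(6,13,20): 6+13 ≤ 20 → not valid
2 of the 6 triples form a triangle.

2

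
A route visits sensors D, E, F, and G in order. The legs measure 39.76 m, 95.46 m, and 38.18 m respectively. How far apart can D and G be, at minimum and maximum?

17.52 ≤ DG ≤ 173.40 m

The maximum is all hops collinear in one direction: 39.76 + 95.46 + 38.18 = 173.40.
The longest hop is 95.46; the others sum to 77.94. Folding the others back against it leaves at least 95.46 − 77.94 = 17.52.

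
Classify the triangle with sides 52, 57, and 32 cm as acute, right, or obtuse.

acute

Compare the square of the longest side to the sum of squares of the other two: 32² + 52² = 3728 > 3249 = 57².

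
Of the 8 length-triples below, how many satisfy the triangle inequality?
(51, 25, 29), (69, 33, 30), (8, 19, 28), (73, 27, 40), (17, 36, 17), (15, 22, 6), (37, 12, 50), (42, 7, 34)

1

(25,29,51): 25+29 > 51 → valid
(30,33,69): 30+33 ≤ 69 → not valid
(8,19,28): 8+19 ≤ 28 → not valid
(27,40,73): 27+40 ≤ 73 → not valid
(17,17,36): 17+17 ≤ 36 → not valid
(6,15,22): 6+15 ≤ 22 → not valid
(12,37,50): 12+37 ≤ 50 → not valid
(7,34,42): 7+34 ≤ 42 → not valid
1 of the 8 triples forms a triangle.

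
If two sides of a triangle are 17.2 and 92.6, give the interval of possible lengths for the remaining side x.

By the triangle inequality, x must be less than 17.2 + 92.6 = 109.8 and greater than |17.2 − 92.6| = 75.4.

75.4 < x < 109.8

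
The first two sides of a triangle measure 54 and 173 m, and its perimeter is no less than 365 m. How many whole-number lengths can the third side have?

Triangle inequality: 119 < x < 227. Perimeter ≥ 365 gives x ≥ 365 − 54 − 173 = 138.
So 138 ≤ x < 227; integers 138 through 226: 89 values.

89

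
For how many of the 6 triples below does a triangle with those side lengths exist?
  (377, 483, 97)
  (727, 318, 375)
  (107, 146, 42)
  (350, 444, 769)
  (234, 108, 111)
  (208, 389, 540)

(97,377,483): 97+377 ≤ 483 → not valid
(318,375,727): 318+375 ≤ 727 → not valid
(42,107,146): 42+107 > 146 → valid
(350,444,769): 350+444 > 769 → valid
(108,111,234): 108+111 ≤ 234 → not valid
(208,389,540): 208+389 > 540 → valid
3 of the 6 triples form a triangle.

3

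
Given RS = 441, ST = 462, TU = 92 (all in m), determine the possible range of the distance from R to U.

0 ≤ RU ≤ 995 m

The maximum is all hops collinear in one direction: 441 + 462 + 92 = 995.
The longest hop is 462; the others sum to 533. Since 462 ≤ 533, the path can fold back on itself completely, so the minimum distance is 0.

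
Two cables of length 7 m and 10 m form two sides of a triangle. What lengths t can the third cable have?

3 < t < 17 (m)

By the triangle inequality, t must be less than 7 + 10 = 17 and greater than |7 − 10| = 3.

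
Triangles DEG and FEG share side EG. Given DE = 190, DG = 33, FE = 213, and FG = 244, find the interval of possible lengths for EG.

157 < EG < 223

From triangle DEG: |190 − 33| < EG < 190 + 33, i.e. 157 < EG < 223.
From triangle FEG: 31 < EG < 457.
Both must hold, so EG lies in the intersection.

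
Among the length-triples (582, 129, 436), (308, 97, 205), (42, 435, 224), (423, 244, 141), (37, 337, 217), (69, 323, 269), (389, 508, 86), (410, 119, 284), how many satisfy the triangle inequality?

1

(129,436,582): 129+436 ≤ 582 → not valid
(97,205,308): 97+205 ≤ 308 → not valid
(42,224,435): 42+224 ≤ 435 → not valid
(141,244,423): 141+244 ≤ 423 → not valid
(37,217,337): 37+217 ≤ 337 → not valid
(69,269,323): 69+269 > 323 → valid
(86,389,508): 86+389 ≤ 508 → not valid
(119,284,410): 119+284 ≤ 410 → not valid
1 of the 8 triples forms a triangle.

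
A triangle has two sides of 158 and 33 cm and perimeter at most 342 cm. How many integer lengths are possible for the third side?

Triangle inequality: 125 < x < 191. Perimeter ≤ 342 gives x ≤ 342 − 158 − 33 = 151.
So 125 < x ≤ 151; integers 126 through 151: 26 values.

26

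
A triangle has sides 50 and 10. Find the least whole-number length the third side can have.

The third side must be strictly greater than |50 − 10| = 40.
The smallest integer above 40 is 41.

41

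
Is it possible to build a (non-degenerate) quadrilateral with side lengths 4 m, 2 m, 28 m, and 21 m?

For a quadrilateral, each side must be shorter than the sum of the others.
Here the longest side is 28, but the remaining 3 sides sum to only 27.

No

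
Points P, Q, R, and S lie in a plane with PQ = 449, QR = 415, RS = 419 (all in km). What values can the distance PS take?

0 ≤ PS ≤ 1283 km

The maximum is all hops collinear in one direction: 449 + 415 + 419 = 1283.
The longest hop is 449; the others sum to 834. Since 449 ≤ 834, the path can fold back on itself completely, so the minimum distance is 0.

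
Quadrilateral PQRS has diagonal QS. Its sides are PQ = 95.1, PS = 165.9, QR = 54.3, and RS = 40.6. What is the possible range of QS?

From triangle PQS: |95.1 − 165.9| < QS < 95.1 + 165.9, i.e. 70.8 < QS < 261.0.
From triangle RQS: 13.7 < QS < 94.9.
Both must hold, so QS lies in the intersection.

70.8 < QS < 94.9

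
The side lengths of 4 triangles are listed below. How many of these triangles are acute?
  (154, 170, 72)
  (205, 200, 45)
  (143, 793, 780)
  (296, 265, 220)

(154,170,72): 72²+154² = 28900 = 170² → right
(205,200,45): 45²+200² = 42025 = 205² → right
(143,793,780): 143²+780² = 628849 = 793² → right
(296,265,220): 220²+265² = 118625 > 87616 = 296² → acute
1 of the 4 is acute.

1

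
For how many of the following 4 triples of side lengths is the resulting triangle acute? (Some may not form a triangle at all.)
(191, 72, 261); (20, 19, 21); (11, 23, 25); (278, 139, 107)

2

(191,72,261): 72²+191² = 41665 < 68121 = 261² → obtuse
(20,19,21): 19²+20² = 761 > 441 = 21² → acute
(11,23,25): 11²+23² = 650 > 625 = 25² → acute
(278,139,107): 107+139 ≤ 278, not a triangle
2 of the 4 are acute.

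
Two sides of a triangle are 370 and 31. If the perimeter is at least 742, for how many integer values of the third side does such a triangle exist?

Triangle inequality: 339 < x < 401. Perimeter ≥ 742 gives x ≥ 742 − 370 − 31 = 341.
So 341 ≤ x < 401; integers 341 through 400: 60 values.

60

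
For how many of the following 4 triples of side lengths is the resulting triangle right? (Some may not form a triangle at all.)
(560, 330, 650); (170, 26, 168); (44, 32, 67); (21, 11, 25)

2

(560,330,650): 330²+560² = 422500 = 650² → right
(170,26,168): 26²+168² = 28900 = 170² → right
(44,32,67): 32²+44² = 2960 < 4489 = 67² → obtuse
(21,11,25): 11²+21² = 562 < 625 = 25² → obtuse
2 of the 4 are right.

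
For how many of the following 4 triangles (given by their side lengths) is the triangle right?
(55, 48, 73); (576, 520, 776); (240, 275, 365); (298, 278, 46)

3

(55,48,73): 48²+55² = 5329 = 73² → right
(576,520,776): 520²+576² = 602176 = 776² → right
(240,275,365): 240²+275² = 133225 = 365² → right
(298,278,46): 46²+278² = 79400 < 88804 = 298² → obtuse
3 of the 4 are right.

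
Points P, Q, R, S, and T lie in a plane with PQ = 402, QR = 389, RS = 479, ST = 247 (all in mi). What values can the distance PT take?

The maximum is all hops collinear in one direction: 402 + 389 + 479 + 247 = 1517.
The longest hop is 479; the others sum to 1038. Since 479 ≤ 1038, the path can fold back on itself completely, so the minimum distance is 0.

0 ≤ PT ≤ 1517 mi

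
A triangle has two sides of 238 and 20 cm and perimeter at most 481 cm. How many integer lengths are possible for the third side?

Triangle inequality: 218 < x < 258. Perimeter ≤ 481 gives x ≤ 481 − 238 − 20 = 223.
So 218 < x ≤ 223; integers 219 through 223: 5 values.

5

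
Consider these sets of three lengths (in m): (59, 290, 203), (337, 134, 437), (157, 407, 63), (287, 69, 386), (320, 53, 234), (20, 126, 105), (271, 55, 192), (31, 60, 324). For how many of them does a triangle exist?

(59,203,290): 59+203 ≤ 290 → not valid
(134,337,437): 134+337 > 437 → valid
(63,157,407): 63+157 ≤ 407 → not valid
(69,287,386): 69+287 ≤ 386 → not valid
(53,234,320): 53+234 ≤ 320 → not valid
(20,105,126): 20+105 ≤ 126 → not valid
(55,192,271): 55+192 ≤ 271 → not valid
(31,60,324): 31+60 ≤ 324 → not valid
1 of the 8 triples forms a triangle.

1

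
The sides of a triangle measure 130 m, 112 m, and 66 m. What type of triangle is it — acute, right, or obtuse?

right

Compare the square of the longest side to the sum of squares of the other two: 66² + 112² = 16900 = 130².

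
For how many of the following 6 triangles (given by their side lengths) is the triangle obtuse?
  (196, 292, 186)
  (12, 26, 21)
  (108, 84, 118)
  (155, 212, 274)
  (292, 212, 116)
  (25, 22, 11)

5

(196,292,186): 186²+196² = 73012 < 85264 = 292² → obtuse
(12,26,21): 12²+21² = 585 < 676 = 26² → obtuse
(108,84,118): 84²+108² = 18720 > 13924 = 118² → acute
(155,212,274): 155²+212² = 68969 < 75076 = 274² → obtuse
(292,212,116): 116²+212² = 58400 < 85264 = 292² → obtuse
(25,22,11): 11²+22² = 605 < 625 = 25² → obtuse
5 of the 6 are obtuse.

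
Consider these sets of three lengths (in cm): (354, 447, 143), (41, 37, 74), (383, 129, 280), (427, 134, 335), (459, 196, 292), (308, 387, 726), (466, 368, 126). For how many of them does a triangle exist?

6

(143,354,447): 143+354 > 447 → valid
(37,41,74): 37+41 > 74 → valid
(129,280,383): 129+280 > 383 → valid
(134,335,427): 134+335 > 427 → valid
(196,292,459): 196+292 > 459 → valid
(308,387,726): 308+387 ≤ 726 → not valid
(126,368,466): 126+368 > 466 → valid
6 of the 7 triples form a triangle.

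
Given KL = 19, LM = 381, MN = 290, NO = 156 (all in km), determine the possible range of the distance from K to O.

0 ≤ KO ≤ 846 km

The maximum is all hops collinear in one direction: 19 + 381 + 290 + 156 = 846.
The longest hop is 381; the others sum to 465. Since 381 ≤ 465, the path can fold back on itself completely, so the minimum distance is 0.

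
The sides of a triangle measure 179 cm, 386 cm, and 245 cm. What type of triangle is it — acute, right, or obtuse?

obtuse

Compare the square of the longest side to the sum of squares of the other two: 179² + 245² = 92066 < 148996 = 386².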